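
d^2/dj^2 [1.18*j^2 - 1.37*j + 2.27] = 2.36000000000000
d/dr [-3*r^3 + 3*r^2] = 3*r*(2 - 3*r)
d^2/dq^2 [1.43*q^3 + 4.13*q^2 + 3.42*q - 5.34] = 8.58*q + 8.26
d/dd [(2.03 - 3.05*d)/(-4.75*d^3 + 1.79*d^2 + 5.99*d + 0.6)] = (-28.975*d^3 + 34.387*d^2 - 7.2674*d - 13.9897)/(22.5625*d^6 - 17.005*d^5 - 53.7009*d^4 + 15.7442*d^3 + 38.0281*d^2 + 7.188*d + 0.36)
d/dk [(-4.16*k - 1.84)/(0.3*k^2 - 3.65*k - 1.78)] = (1.248*k^2 + 1.104*k + 0.688800000000001)/(0.09*k^4 - 2.19*k^3 + 12.2545*k^2 + 12.994*k + 3.1684)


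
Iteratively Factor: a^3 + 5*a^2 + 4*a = (a + 1)*(a^2 + 4*a) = a*(a + 1)*(a + 4)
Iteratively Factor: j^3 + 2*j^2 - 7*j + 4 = (j - 1)*(j^2 + 3*j - 4) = (j - 1)^2*(j + 4)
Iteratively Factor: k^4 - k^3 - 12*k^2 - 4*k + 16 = (k + 2)*(k^3 - 3*k^2 - 6*k + 8) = (k - 1)*(k + 2)*(k^2 - 2*k - 8) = (k - 4)*(k - 1)*(k + 2)*(k + 2)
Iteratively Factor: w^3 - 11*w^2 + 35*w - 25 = (w - 1)*(w^2 - 10*w + 25) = (w - 5)*(w - 1)*(w - 5)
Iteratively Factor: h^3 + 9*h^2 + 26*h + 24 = (h + 4)*(h^2 + 5*h + 6) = (h + 2)*(h + 4)*(h + 3)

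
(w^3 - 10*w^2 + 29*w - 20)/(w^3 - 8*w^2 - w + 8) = (w^2 - 9*w + 20)/(w^2 - 7*w - 8)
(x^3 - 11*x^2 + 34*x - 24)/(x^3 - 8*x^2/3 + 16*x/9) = 9*(x^3 - 11*x^2 + 34*x - 24)/(x*(9*x^2 - 24*x + 16))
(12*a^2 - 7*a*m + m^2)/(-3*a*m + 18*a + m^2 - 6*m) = (-4*a + m)/(m - 6)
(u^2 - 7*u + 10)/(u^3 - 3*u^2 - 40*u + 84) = (u - 5)/(u^2 - u - 42)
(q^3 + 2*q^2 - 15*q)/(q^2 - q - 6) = q*(q + 5)/(q + 2)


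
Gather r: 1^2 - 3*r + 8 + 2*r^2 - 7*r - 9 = 2*r^2 - 10*r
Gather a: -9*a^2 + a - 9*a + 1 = -9*a^2 - 8*a + 1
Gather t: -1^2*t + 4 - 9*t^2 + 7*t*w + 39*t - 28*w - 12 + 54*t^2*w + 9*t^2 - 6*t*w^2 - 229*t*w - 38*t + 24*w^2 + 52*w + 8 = 54*t^2*w + t*(-6*w^2 - 222*w) + 24*w^2 + 24*w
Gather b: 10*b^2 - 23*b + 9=10*b^2 - 23*b + 9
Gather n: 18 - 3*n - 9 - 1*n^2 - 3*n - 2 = -n^2 - 6*n + 7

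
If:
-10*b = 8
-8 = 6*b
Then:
No Solution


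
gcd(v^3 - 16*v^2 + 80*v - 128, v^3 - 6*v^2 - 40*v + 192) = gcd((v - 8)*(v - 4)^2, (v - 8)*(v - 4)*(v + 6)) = v^2 - 12*v + 32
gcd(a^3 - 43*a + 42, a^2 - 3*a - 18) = a - 6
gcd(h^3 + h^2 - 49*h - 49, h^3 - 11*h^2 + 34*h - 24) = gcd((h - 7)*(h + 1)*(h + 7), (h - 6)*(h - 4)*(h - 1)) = 1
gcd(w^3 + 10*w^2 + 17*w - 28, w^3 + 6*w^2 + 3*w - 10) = w - 1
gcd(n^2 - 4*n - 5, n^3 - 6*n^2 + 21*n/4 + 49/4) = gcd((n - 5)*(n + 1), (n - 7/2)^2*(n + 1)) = n + 1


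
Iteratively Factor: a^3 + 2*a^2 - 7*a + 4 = (a - 1)*(a^2 + 3*a - 4) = (a - 1)^2*(a + 4)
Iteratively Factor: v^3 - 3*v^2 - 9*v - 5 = (v - 5)*(v^2 + 2*v + 1) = (v - 5)*(v + 1)*(v + 1)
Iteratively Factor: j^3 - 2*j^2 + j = (j - 1)*(j^2 - j) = (j - 1)^2*(j)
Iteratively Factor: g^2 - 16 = (g + 4)*(g - 4)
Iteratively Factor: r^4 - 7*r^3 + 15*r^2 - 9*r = (r - 3)*(r^3 - 4*r^2 + 3*r) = (r - 3)*(r - 1)*(r^2 - 3*r) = (r - 3)^2*(r - 1)*(r)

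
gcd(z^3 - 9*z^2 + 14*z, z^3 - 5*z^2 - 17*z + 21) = z - 7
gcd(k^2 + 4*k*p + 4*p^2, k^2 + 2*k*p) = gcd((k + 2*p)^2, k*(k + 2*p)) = k + 2*p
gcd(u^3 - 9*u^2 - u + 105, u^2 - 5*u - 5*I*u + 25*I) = u - 5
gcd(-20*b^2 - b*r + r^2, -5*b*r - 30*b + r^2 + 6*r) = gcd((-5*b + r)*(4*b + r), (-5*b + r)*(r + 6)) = -5*b + r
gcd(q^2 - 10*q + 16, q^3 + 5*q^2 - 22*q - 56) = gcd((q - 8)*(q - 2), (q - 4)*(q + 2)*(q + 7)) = 1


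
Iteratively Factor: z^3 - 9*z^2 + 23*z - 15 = (z - 5)*(z^2 - 4*z + 3) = (z - 5)*(z - 1)*(z - 3)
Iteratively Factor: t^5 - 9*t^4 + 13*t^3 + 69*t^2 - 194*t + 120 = (t - 2)*(t^4 - 7*t^3 - t^2 + 67*t - 60) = (t - 2)*(t - 1)*(t^3 - 6*t^2 - 7*t + 60) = (t - 2)*(t - 1)*(t + 3)*(t^2 - 9*t + 20) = (t - 5)*(t - 2)*(t - 1)*(t + 3)*(t - 4)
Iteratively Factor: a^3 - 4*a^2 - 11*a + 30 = (a - 5)*(a^2 + a - 6) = (a - 5)*(a + 3)*(a - 2)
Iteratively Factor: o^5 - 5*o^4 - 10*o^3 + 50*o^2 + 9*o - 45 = (o + 1)*(o^4 - 6*o^3 - 4*o^2 + 54*o - 45) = (o + 1)*(o + 3)*(o^3 - 9*o^2 + 23*o - 15) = (o - 1)*(o + 1)*(o + 3)*(o^2 - 8*o + 15) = (o - 5)*(o - 1)*(o + 1)*(o + 3)*(o - 3)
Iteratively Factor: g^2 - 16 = (g + 4)*(g - 4)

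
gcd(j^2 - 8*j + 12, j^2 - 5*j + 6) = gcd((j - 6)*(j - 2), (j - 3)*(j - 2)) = j - 2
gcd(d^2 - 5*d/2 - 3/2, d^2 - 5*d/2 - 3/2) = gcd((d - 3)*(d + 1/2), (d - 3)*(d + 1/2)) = d^2 - 5*d/2 - 3/2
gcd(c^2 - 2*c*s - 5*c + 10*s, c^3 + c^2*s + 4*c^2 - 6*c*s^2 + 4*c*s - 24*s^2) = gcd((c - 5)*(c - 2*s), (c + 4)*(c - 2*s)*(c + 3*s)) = -c + 2*s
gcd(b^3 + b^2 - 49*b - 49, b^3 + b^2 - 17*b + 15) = 1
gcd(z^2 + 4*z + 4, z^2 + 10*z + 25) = 1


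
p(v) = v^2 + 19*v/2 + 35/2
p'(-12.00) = -14.50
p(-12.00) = 47.50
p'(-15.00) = -20.50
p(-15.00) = 100.00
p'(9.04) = 27.58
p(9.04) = 185.10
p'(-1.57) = 6.36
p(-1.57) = 5.05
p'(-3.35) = 2.80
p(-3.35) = -3.10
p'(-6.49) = -3.48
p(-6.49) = -2.03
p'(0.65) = 10.80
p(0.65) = 24.10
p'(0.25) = 10.00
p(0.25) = 19.94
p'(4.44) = 18.38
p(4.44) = 79.39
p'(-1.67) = 6.16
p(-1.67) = 4.42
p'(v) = 2*v + 19/2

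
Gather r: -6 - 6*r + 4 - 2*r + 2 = -8*r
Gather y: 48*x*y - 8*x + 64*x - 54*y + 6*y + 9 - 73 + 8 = 56*x + y*(48*x - 48) - 56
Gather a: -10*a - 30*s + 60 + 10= -10*a - 30*s + 70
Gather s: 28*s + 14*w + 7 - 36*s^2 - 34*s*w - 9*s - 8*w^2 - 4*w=-36*s^2 + s*(19 - 34*w) - 8*w^2 + 10*w + 7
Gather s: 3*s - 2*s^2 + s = -2*s^2 + 4*s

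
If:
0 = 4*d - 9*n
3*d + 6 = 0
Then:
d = -2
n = -8/9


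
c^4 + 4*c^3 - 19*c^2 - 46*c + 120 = (c - 3)*(c - 2)*(c + 4)*(c + 5)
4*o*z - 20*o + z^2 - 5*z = (4*o + z)*(z - 5)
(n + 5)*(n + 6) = n^2 + 11*n + 30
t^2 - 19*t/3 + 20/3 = (t - 5)*(t - 4/3)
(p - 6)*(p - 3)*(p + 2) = p^3 - 7*p^2 + 36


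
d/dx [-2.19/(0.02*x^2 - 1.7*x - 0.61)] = (0.0876*x - 3.723)/(-0.02*x^2 + 1.7*x + 0.61)^2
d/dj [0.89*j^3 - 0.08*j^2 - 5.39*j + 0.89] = 2.67*j^2 - 0.16*j - 5.39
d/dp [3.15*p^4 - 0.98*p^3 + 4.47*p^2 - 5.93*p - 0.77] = 12.6*p^3 - 2.94*p^2 + 8.94*p - 5.93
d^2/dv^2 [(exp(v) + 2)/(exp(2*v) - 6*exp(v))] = (exp(3*v) + 14*exp(2*v) - 36*exp(v) + 72)*exp(-v)/(exp(3*v) - 18*exp(2*v) + 108*exp(v) - 216)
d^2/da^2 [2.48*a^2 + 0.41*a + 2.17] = 4.96000000000000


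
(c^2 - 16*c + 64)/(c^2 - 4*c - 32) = (c - 8)/(c + 4)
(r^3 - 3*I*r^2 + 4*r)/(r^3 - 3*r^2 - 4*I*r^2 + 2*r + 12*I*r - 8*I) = r*(r + I)/(r^2 - 3*r + 2)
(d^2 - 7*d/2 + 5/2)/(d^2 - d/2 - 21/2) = (-2*d^2 + 7*d - 5)/(-2*d^2 + d + 21)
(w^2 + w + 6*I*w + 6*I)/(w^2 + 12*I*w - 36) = (w + 1)/(w + 6*I)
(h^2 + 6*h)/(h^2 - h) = (h + 6)/(h - 1)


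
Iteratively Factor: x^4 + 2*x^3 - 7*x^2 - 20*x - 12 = (x + 1)*(x^3 + x^2 - 8*x - 12) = (x - 3)*(x + 1)*(x^2 + 4*x + 4) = (x - 3)*(x + 1)*(x + 2)*(x + 2)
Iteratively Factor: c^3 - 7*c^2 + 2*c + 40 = (c - 5)*(c^2 - 2*c - 8) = (c - 5)*(c - 4)*(c + 2)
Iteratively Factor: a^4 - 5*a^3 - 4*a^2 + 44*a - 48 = (a - 2)*(a^3 - 3*a^2 - 10*a + 24) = (a - 2)^2*(a^2 - a - 12) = (a - 2)^2*(a + 3)*(a - 4)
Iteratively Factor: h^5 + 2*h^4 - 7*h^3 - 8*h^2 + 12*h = (h + 3)*(h^4 - h^3 - 4*h^2 + 4*h) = (h - 2)*(h + 3)*(h^3 + h^2 - 2*h) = h*(h - 2)*(h + 3)*(h^2 + h - 2) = h*(h - 2)*(h - 1)*(h + 3)*(h + 2)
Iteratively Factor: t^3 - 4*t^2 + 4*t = (t - 2)*(t^2 - 2*t) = t*(t - 2)*(t - 2)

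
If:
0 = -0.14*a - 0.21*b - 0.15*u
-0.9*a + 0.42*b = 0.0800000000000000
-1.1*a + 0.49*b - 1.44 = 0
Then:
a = -26.93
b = -57.52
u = 105.67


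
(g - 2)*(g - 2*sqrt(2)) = g^2 - 2*sqrt(2)*g - 2*g + 4*sqrt(2)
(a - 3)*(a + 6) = a^2 + 3*a - 18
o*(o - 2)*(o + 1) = o^3 - o^2 - 2*o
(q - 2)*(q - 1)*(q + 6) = q^3 + 3*q^2 - 16*q + 12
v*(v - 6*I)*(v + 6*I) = v^3 + 36*v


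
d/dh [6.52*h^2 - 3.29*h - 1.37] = 13.04*h - 3.29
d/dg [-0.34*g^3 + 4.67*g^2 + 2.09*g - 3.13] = -1.02*g^2 + 9.34*g + 2.09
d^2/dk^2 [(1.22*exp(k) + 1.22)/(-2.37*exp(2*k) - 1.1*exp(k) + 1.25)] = (-6.852618*exp(4*k) - 24.229932*exp(3*k) - 31.22712*exp(2*k) - 17.6107*exp(k) - 3.58375)*exp(k)/(13.312053*exp(6*k) + 18.53577*exp(5*k) - 12.460275*exp(4*k) - 18.2215*exp(3*k) + 6.571875*exp(2*k) + 5.15625*exp(k) - 1.953125)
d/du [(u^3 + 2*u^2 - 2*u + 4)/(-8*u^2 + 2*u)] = (-2*u^4 + u^3 - 3*u^2 + 16*u - 2)/(u^2*(16*u^2 - 8*u + 1))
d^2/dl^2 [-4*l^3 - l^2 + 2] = -24*l - 2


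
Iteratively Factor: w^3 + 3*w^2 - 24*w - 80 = (w + 4)*(w^2 - w - 20) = (w - 5)*(w + 4)*(w + 4)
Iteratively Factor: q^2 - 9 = (q + 3)*(q - 3)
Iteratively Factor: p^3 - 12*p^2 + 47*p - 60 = (p - 3)*(p^2 - 9*p + 20) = (p - 5)*(p - 3)*(p - 4)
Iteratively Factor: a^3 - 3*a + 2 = (a - 1)*(a^2 + a - 2) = (a - 1)*(a + 2)*(a - 1)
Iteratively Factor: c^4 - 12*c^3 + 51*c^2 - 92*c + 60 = (c - 2)*(c^3 - 10*c^2 + 31*c - 30) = (c - 2)^2*(c^2 - 8*c + 15) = (c - 5)*(c - 2)^2*(c - 3)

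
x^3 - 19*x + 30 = (x - 3)*(x - 2)*(x + 5)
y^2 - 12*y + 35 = (y - 7)*(y - 5)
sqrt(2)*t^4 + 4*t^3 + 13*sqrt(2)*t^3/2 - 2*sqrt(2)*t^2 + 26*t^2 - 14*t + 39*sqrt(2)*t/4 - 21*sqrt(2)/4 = (t - 1/2)*(t + 7)*(t + 3*sqrt(2)/2)*(sqrt(2)*t + 1)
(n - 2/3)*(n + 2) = n^2 + 4*n/3 - 4/3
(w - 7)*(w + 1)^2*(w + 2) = w^4 - 3*w^3 - 23*w^2 - 33*w - 14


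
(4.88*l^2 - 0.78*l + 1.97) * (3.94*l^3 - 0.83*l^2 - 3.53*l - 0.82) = 19.2272*l^5 - 7.1236*l^4 - 8.8172*l^3 - 2.8833*l^2 - 6.3145*l - 1.6154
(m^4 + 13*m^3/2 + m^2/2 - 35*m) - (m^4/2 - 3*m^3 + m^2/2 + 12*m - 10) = m^4/2 + 19*m^3/2 - 47*m + 10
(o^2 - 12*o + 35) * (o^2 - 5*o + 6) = o^4 - 17*o^3 + 101*o^2 - 247*o + 210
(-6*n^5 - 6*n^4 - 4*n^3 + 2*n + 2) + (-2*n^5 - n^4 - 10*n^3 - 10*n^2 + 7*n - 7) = -8*n^5 - 7*n^4 - 14*n^3 - 10*n^2 + 9*n - 5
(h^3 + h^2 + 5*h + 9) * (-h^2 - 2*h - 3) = -h^5 - 3*h^4 - 10*h^3 - 22*h^2 - 33*h - 27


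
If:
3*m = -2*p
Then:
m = -2*p/3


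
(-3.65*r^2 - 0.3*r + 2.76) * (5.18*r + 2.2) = -18.907*r^3 - 9.584*r^2 + 13.6368*r + 6.072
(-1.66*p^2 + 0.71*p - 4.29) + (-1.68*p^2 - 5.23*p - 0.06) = -3.34*p^2 - 4.52*p - 4.35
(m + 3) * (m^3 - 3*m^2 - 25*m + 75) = m^4 - 34*m^2 + 225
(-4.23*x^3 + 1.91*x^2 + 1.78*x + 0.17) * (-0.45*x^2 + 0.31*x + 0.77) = 1.9035*x^5 - 2.1708*x^4 - 3.466*x^3 + 1.946*x^2 + 1.4233*x + 0.1309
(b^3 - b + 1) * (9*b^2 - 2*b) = 9*b^5 - 2*b^4 - 9*b^3 + 11*b^2 - 2*b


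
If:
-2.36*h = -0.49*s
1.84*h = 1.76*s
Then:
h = 0.00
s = 0.00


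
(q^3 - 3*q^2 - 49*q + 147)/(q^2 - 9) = (q^2 - 49)/(q + 3)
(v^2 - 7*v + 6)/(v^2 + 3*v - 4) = (v - 6)/(v + 4)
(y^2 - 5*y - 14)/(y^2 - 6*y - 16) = (y - 7)/(y - 8)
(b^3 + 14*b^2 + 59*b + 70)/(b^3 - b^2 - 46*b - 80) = (b + 7)/(b - 8)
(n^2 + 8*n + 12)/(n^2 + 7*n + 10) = (n + 6)/(n + 5)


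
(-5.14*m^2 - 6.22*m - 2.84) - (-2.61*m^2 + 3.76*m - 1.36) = -2.53*m^2 - 9.98*m - 1.48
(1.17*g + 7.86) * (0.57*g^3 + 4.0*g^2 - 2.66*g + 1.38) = 0.6669*g^4 + 9.1602*g^3 + 28.3278*g^2 - 19.293*g + 10.8468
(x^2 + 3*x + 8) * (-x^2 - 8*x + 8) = -x^4 - 11*x^3 - 24*x^2 - 40*x + 64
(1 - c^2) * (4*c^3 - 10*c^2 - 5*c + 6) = -4*c^5 + 10*c^4 + 9*c^3 - 16*c^2 - 5*c + 6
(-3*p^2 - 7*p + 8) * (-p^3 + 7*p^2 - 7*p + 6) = 3*p^5 - 14*p^4 - 36*p^3 + 87*p^2 - 98*p + 48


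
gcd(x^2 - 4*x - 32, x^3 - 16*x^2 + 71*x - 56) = x - 8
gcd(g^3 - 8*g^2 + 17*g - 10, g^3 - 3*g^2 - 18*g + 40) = g^2 - 7*g + 10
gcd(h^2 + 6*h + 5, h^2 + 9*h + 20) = h + 5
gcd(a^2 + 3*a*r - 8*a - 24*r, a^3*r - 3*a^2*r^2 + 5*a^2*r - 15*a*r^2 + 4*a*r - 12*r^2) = 1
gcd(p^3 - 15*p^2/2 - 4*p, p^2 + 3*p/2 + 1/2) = p + 1/2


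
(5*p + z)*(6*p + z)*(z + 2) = 30*p^2*z + 60*p^2 + 11*p*z^2 + 22*p*z + z^3 + 2*z^2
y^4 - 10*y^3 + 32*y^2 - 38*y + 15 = (y - 5)*(y - 3)*(y - 1)^2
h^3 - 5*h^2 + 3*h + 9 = (h - 3)^2*(h + 1)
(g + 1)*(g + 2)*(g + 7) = g^3 + 10*g^2 + 23*g + 14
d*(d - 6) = d^2 - 6*d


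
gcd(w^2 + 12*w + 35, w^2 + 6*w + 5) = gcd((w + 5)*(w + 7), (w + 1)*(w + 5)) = w + 5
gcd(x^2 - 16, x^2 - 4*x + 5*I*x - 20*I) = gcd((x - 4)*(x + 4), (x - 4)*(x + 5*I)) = x - 4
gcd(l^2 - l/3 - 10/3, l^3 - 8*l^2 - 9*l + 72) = 1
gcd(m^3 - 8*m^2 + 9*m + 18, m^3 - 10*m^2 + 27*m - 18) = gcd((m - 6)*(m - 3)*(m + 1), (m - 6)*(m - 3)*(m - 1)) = m^2 - 9*m + 18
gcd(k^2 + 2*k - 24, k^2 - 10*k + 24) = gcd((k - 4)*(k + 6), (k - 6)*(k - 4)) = k - 4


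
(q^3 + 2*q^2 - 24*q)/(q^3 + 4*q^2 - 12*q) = (q - 4)/(q - 2)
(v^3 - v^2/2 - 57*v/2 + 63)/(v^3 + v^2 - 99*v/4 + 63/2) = 2*(v - 3)/(2*v - 3)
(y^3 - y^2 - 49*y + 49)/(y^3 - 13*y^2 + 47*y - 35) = (y + 7)/(y - 5)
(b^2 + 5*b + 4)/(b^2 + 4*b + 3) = (b + 4)/(b + 3)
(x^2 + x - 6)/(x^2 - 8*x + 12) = (x + 3)/(x - 6)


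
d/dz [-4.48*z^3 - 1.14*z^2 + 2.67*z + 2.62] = -13.44*z^2 - 2.28*z + 2.67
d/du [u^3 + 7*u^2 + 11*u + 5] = 3*u^2 + 14*u + 11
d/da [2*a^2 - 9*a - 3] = 4*a - 9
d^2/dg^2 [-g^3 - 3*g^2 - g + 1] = -6*g - 6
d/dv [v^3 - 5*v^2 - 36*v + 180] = 3*v^2 - 10*v - 36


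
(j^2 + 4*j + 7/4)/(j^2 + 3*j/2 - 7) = (j + 1/2)/(j - 2)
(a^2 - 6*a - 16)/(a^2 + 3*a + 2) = (a - 8)/(a + 1)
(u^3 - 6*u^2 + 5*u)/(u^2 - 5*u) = u - 1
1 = 1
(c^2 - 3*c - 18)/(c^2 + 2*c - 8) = (c^2 - 3*c - 18)/(c^2 + 2*c - 8)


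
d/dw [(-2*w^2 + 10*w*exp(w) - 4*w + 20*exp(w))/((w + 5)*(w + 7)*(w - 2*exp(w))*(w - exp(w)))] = 2*((1 - exp(w))*(w + 5)*(w + 7)*(w - 2*exp(w))*(w^2 - 5*w*exp(w) + 2*w - 10*exp(w)) + (w + 5)*(w + 7)*(w - 2*exp(w))*(w - exp(w))*(5*w*exp(w) - 2*w + 15*exp(w) - 2) - (w + 5)*(w + 7)*(w - exp(w))*(2*exp(w) - 1)*(w^2 - 5*w*exp(w) + 2*w - 10*exp(w)) + (w + 5)*(w - 2*exp(w))*(w - exp(w))*(w^2 - 5*w*exp(w) + 2*w - 10*exp(w)) + (w + 7)*(w - 2*exp(w))*(w - exp(w))*(w^2 - 5*w*exp(w) + 2*w - 10*exp(w)))/((w + 5)^2*(w + 7)^2*(w - 2*exp(w))^2*(w - exp(w))^2)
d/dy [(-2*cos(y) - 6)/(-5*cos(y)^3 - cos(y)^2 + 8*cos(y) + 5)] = 2*(27*cos(y)/2 + 23*cos(2*y) + 5*cos(3*y)/2 + 4)*sin(y)/(5*cos(y)^3 + cos(y)^2 - 8*cos(y) - 5)^2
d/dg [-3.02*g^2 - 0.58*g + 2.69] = -6.04*g - 0.58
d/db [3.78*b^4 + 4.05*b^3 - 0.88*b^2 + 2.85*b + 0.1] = 15.12*b^3 + 12.15*b^2 - 1.76*b + 2.85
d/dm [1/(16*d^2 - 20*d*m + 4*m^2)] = (5*d - 2*m)/(4*(4*d^2 - 5*d*m + m^2)^2)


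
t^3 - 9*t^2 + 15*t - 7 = (t - 7)*(t - 1)^2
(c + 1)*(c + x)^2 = c^3 + 2*c^2*x + c^2 + c*x^2 + 2*c*x + x^2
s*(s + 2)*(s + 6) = s^3 + 8*s^2 + 12*s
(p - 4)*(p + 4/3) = p^2 - 8*p/3 - 16/3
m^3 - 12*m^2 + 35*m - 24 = (m - 8)*(m - 3)*(m - 1)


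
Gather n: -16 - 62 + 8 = -70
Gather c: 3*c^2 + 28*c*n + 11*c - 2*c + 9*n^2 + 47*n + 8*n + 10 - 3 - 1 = 3*c^2 + c*(28*n + 9) + 9*n^2 + 55*n + 6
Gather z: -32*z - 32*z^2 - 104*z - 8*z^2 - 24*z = -40*z^2 - 160*z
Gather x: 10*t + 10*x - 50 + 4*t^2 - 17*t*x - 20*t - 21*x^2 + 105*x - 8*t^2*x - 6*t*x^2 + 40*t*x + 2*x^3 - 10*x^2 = 4*t^2 - 10*t + 2*x^3 + x^2*(-6*t - 31) + x*(-8*t^2 + 23*t + 115) - 50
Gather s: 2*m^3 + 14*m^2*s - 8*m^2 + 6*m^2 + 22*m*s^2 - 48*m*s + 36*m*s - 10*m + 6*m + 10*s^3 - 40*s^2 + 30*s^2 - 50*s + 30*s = 2*m^3 - 2*m^2 - 4*m + 10*s^3 + s^2*(22*m - 10) + s*(14*m^2 - 12*m - 20)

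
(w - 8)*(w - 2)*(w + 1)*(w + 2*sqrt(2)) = w^4 - 9*w^3 + 2*sqrt(2)*w^3 - 18*sqrt(2)*w^2 + 6*w^2 + 16*w + 12*sqrt(2)*w + 32*sqrt(2)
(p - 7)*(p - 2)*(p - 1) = p^3 - 10*p^2 + 23*p - 14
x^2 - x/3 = x*(x - 1/3)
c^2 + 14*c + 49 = (c + 7)^2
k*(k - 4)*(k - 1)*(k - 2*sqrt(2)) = k^4 - 5*k^3 - 2*sqrt(2)*k^3 + 4*k^2 + 10*sqrt(2)*k^2 - 8*sqrt(2)*k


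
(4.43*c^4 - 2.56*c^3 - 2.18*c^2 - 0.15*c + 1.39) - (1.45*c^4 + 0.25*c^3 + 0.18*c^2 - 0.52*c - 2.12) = 2.98*c^4 - 2.81*c^3 - 2.36*c^2 + 0.37*c + 3.51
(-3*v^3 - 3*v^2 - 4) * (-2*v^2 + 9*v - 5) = 6*v^5 - 21*v^4 - 12*v^3 + 23*v^2 - 36*v + 20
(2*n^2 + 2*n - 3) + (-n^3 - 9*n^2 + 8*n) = -n^3 - 7*n^2 + 10*n - 3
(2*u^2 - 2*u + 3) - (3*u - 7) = 2*u^2 - 5*u + 10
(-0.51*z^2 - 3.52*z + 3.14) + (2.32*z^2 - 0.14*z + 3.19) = 1.81*z^2 - 3.66*z + 6.33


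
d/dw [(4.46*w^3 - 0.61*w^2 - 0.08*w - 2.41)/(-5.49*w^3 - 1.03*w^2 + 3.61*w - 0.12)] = (-7.9427*w^4 + 31.3228*w^3 - 43.5828*w^2 - 4.8182*w + 8.7097)/(30.1401*w^6 + 11.3094*w^5 - 38.5769*w^4 - 6.119*w^3 + 13.2793*w^2 - 0.8664*w + 0.0144)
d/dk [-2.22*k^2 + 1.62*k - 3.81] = 1.62 - 4.44*k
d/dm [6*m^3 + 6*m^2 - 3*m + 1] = 18*m^2 + 12*m - 3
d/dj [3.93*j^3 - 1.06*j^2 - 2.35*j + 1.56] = 11.79*j^2 - 2.12*j - 2.35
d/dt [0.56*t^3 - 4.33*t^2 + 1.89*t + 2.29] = 1.68*t^2 - 8.66*t + 1.89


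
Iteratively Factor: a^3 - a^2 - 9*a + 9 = (a - 3)*(a^2 + 2*a - 3) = (a - 3)*(a + 3)*(a - 1)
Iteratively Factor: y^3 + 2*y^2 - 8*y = (y + 4)*(y^2 - 2*y) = y*(y + 4)*(y - 2)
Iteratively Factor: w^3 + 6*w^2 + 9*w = (w)*(w^2 + 6*w + 9) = w*(w + 3)*(w + 3)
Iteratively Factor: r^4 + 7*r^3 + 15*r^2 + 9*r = (r + 3)*(r^3 + 4*r^2 + 3*r) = (r + 3)^2*(r^2 + r) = r*(r + 3)^2*(r + 1)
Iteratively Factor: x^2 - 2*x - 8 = (x - 4)*(x + 2)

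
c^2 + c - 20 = (c - 4)*(c + 5)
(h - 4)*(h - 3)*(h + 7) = h^3 - 37*h + 84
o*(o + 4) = o^2 + 4*o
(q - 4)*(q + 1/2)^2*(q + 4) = q^4 + q^3 - 63*q^2/4 - 16*q - 4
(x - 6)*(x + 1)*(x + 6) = x^3 + x^2 - 36*x - 36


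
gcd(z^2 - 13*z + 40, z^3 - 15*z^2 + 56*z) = z - 8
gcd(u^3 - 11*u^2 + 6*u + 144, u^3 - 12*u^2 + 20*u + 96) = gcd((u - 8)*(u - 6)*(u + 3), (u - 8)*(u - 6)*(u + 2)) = u^2 - 14*u + 48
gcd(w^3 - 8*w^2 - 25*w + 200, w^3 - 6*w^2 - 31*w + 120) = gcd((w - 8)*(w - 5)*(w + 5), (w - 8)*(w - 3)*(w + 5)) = w^2 - 3*w - 40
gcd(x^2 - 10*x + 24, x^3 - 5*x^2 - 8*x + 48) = x - 4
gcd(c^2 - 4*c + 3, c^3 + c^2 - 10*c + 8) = c - 1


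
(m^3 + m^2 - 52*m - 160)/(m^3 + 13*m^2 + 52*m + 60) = (m^2 - 4*m - 32)/(m^2 + 8*m + 12)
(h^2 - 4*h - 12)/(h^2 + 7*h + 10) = (h - 6)/(h + 5)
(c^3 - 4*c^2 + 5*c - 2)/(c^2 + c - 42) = (c^3 - 4*c^2 + 5*c - 2)/(c^2 + c - 42)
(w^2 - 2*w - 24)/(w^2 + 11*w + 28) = (w - 6)/(w + 7)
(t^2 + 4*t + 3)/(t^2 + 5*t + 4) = (t + 3)/(t + 4)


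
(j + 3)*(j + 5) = j^2 + 8*j + 15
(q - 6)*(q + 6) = q^2 - 36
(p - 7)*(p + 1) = p^2 - 6*p - 7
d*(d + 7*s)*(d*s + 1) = d^3*s + 7*d^2*s^2 + d^2 + 7*d*s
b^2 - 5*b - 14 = (b - 7)*(b + 2)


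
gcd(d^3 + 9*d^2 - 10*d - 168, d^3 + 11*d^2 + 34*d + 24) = d + 6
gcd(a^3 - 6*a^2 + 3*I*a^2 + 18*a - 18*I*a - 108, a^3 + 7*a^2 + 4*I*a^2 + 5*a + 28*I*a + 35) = 1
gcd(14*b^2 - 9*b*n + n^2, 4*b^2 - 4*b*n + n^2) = 2*b - n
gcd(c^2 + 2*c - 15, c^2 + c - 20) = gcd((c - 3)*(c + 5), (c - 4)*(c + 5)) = c + 5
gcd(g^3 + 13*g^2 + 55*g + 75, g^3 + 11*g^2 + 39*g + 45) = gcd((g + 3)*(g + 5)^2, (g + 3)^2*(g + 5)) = g^2 + 8*g + 15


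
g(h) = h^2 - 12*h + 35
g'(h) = 2*h - 12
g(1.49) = 19.34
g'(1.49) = -9.02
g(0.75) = 26.56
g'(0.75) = -10.50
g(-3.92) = 97.41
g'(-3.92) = -19.84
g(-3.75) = 94.06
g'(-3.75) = -19.50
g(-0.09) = 36.09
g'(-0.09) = -12.18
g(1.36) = 20.53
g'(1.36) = -9.28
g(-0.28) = 38.44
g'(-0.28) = -12.56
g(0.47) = 29.58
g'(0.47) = -11.06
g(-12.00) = 323.00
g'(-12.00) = -36.00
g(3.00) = 8.00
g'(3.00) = -6.00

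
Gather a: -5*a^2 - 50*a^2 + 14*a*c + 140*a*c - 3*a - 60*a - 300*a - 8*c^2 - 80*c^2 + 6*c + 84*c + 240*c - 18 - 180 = -55*a^2 + a*(154*c - 363) - 88*c^2 + 330*c - 198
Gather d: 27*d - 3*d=24*d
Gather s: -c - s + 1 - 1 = -c - s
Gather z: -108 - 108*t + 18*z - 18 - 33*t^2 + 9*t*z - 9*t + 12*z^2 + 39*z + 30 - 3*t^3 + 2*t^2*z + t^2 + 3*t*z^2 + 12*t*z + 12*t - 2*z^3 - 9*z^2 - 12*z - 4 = -3*t^3 - 32*t^2 - 105*t - 2*z^3 + z^2*(3*t + 3) + z*(2*t^2 + 21*t + 45) - 100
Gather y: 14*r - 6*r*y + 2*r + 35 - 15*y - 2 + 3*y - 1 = 16*r + y*(-6*r - 12) + 32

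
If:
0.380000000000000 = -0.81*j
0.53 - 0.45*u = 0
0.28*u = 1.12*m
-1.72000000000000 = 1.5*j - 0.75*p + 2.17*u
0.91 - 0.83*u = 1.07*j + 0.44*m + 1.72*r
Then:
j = -0.47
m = 0.29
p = 4.76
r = 0.18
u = 1.18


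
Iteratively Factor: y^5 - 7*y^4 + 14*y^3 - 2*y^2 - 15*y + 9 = (y - 1)*(y^4 - 6*y^3 + 8*y^2 + 6*y - 9) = (y - 1)^2*(y^3 - 5*y^2 + 3*y + 9) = (y - 3)*(y - 1)^2*(y^2 - 2*y - 3) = (y - 3)^2*(y - 1)^2*(y + 1)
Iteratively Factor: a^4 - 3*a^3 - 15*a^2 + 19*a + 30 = (a + 1)*(a^3 - 4*a^2 - 11*a + 30) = (a - 2)*(a + 1)*(a^2 - 2*a - 15) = (a - 2)*(a + 1)*(a + 3)*(a - 5)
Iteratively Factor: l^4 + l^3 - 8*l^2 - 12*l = (l - 3)*(l^3 + 4*l^2 + 4*l) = (l - 3)*(l + 2)*(l^2 + 2*l) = (l - 3)*(l + 2)^2*(l)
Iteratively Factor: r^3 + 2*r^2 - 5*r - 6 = (r + 3)*(r^2 - r - 2) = (r + 1)*(r + 3)*(r - 2)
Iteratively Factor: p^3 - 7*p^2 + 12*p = (p)*(p^2 - 7*p + 12) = p*(p - 4)*(p - 3)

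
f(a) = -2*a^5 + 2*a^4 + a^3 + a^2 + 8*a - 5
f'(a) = -10*a^4 + 8*a^3 + 3*a^2 + 2*a + 8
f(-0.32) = -7.46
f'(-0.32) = 7.30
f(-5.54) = 12132.36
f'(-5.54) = -10691.00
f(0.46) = -0.96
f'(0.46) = 9.89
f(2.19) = -26.93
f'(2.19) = -119.23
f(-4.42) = 4030.14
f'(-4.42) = -4449.75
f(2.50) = -80.31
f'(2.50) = -233.88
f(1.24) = 7.23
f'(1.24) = 6.70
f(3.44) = -608.31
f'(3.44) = -1024.30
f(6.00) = -12665.00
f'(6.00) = -11104.00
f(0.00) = -5.00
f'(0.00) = 8.00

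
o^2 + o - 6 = (o - 2)*(o + 3)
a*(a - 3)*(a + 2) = a^3 - a^2 - 6*a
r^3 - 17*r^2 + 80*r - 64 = (r - 8)^2*(r - 1)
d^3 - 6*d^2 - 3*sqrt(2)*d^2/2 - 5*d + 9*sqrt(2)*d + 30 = (d - 6)*(d - 5*sqrt(2)/2)*(d + sqrt(2))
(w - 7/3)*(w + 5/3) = w^2 - 2*w/3 - 35/9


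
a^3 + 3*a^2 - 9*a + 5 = (a - 1)^2*(a + 5)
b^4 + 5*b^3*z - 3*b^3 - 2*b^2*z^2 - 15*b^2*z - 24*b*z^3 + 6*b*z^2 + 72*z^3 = (b - 3)*(b - 2*z)*(b + 3*z)*(b + 4*z)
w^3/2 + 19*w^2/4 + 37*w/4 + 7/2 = (w/2 + 1)*(w + 1/2)*(w + 7)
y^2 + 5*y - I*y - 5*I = (y + 5)*(y - I)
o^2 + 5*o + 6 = (o + 2)*(o + 3)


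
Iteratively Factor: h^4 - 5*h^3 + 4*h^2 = (h)*(h^3 - 5*h^2 + 4*h) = h*(h - 4)*(h^2 - h) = h*(h - 4)*(h - 1)*(h)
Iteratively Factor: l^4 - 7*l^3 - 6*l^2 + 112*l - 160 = (l - 5)*(l^3 - 2*l^2 - 16*l + 32) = (l - 5)*(l + 4)*(l^2 - 6*l + 8) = (l - 5)*(l - 4)*(l + 4)*(l - 2)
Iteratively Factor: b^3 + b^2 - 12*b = (b)*(b^2 + b - 12) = b*(b + 4)*(b - 3)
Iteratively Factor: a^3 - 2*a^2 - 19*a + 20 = (a - 1)*(a^2 - a - 20) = (a - 5)*(a - 1)*(a + 4)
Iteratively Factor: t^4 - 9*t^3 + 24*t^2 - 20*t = (t)*(t^3 - 9*t^2 + 24*t - 20) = t*(t - 2)*(t^2 - 7*t + 10) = t*(t - 5)*(t - 2)*(t - 2)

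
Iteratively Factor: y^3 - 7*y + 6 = (y - 2)*(y^2 + 2*y - 3) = (y - 2)*(y - 1)*(y + 3)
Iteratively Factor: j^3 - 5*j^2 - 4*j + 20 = (j + 2)*(j^2 - 7*j + 10) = (j - 5)*(j + 2)*(j - 2)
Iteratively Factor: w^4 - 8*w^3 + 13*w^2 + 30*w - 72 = (w + 2)*(w^3 - 10*w^2 + 33*w - 36) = (w - 4)*(w + 2)*(w^2 - 6*w + 9) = (w - 4)*(w - 3)*(w + 2)*(w - 3)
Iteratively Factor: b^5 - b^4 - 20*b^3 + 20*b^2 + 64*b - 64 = (b - 1)*(b^4 - 20*b^2 + 64) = (b - 4)*(b - 1)*(b^3 + 4*b^2 - 4*b - 16) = (b - 4)*(b - 1)*(b + 2)*(b^2 + 2*b - 8) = (b - 4)*(b - 1)*(b + 2)*(b + 4)*(b - 2)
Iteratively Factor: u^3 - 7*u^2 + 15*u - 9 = (u - 3)*(u^2 - 4*u + 3) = (u - 3)*(u - 1)*(u - 3)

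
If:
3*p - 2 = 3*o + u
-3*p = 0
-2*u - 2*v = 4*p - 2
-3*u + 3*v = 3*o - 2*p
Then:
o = -1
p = 0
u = 1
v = 0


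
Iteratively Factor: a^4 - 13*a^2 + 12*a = (a - 3)*(a^3 + 3*a^2 - 4*a) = (a - 3)*(a - 1)*(a^2 + 4*a) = a*(a - 3)*(a - 1)*(a + 4)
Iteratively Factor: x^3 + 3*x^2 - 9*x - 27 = (x + 3)*(x^2 - 9) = (x - 3)*(x + 3)*(x + 3)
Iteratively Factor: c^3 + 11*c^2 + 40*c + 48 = (c + 4)*(c^2 + 7*c + 12) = (c + 4)^2*(c + 3)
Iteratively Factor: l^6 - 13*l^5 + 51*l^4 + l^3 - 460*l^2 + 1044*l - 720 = (l - 2)*(l^5 - 11*l^4 + 29*l^3 + 59*l^2 - 342*l + 360) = (l - 3)*(l - 2)*(l^4 - 8*l^3 + 5*l^2 + 74*l - 120) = (l - 3)*(l - 2)*(l + 3)*(l^3 - 11*l^2 + 38*l - 40) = (l - 3)*(l - 2)^2*(l + 3)*(l^2 - 9*l + 20) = (l - 5)*(l - 3)*(l - 2)^2*(l + 3)*(l - 4)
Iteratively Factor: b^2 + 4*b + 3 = (b + 3)*(b + 1)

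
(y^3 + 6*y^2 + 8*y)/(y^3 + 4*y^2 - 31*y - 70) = y*(y + 4)/(y^2 + 2*y - 35)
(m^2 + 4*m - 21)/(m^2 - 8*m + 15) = (m + 7)/(m - 5)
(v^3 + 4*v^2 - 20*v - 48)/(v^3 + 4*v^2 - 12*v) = (v^2 - 2*v - 8)/(v*(v - 2))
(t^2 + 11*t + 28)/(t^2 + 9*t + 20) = (t + 7)/(t + 5)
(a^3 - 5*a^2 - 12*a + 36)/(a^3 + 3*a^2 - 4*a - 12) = (a - 6)/(a + 2)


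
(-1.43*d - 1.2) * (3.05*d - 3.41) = -4.3615*d^2 + 1.2163*d + 4.092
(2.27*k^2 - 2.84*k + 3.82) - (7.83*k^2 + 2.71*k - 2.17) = -5.56*k^2 - 5.55*k + 5.99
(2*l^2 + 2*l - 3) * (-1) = -2*l^2 - 2*l + 3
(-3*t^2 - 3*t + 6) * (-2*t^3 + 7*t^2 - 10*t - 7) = 6*t^5 - 15*t^4 - 3*t^3 + 93*t^2 - 39*t - 42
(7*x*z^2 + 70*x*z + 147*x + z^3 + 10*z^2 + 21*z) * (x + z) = 7*x^2*z^2 + 70*x^2*z + 147*x^2 + 8*x*z^3 + 80*x*z^2 + 168*x*z + z^4 + 10*z^3 + 21*z^2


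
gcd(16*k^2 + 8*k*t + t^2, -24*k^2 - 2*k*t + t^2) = 4*k + t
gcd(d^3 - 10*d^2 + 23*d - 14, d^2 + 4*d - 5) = d - 1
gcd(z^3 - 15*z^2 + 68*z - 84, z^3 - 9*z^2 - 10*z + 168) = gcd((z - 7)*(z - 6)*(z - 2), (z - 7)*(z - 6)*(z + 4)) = z^2 - 13*z + 42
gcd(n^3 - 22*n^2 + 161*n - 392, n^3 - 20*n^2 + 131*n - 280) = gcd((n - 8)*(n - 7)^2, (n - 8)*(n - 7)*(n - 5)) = n^2 - 15*n + 56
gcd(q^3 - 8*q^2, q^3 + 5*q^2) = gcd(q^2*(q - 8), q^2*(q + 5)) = q^2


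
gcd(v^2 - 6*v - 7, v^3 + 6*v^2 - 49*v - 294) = v - 7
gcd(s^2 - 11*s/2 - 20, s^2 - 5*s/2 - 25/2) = s + 5/2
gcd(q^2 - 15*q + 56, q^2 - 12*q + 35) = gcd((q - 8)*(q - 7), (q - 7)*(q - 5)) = q - 7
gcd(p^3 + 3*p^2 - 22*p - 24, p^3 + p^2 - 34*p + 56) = p - 4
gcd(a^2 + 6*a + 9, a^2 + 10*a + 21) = a + 3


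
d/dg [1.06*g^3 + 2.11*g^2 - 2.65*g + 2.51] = 3.18*g^2 + 4.22*g - 2.65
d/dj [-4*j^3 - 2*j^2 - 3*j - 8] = -12*j^2 - 4*j - 3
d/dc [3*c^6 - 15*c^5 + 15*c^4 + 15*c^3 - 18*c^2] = 3*c*(6*c^4 - 25*c^3 + 20*c^2 + 15*c - 12)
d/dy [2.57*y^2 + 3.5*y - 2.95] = 5.14*y + 3.5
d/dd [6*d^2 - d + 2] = 12*d - 1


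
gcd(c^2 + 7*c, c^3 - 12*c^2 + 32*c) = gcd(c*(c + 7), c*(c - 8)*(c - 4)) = c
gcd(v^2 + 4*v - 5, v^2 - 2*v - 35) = v + 5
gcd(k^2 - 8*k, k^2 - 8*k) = k^2 - 8*k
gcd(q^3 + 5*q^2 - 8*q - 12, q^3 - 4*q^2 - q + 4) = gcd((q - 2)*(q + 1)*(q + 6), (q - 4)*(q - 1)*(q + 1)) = q + 1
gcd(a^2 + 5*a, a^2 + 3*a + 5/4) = 1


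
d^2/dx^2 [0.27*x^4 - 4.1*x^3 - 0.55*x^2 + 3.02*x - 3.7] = 3.24*x^2 - 24.6*x - 1.1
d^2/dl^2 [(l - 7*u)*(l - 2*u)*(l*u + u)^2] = u^2*(12*l^2 - 54*l*u + 12*l + 28*u^2 - 36*u + 2)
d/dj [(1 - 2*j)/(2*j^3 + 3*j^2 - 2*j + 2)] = 2*(4*j^3 - 3*j - 1)/(4*j^6 + 12*j^5 + j^4 - 4*j^3 + 16*j^2 - 8*j + 4)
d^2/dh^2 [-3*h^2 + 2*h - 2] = -6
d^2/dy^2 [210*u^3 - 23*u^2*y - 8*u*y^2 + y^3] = -16*u + 6*y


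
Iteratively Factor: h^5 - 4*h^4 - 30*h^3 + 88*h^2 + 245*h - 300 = (h - 1)*(h^4 - 3*h^3 - 33*h^2 + 55*h + 300) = (h - 1)*(h + 4)*(h^3 - 7*h^2 - 5*h + 75) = (h - 1)*(h + 3)*(h + 4)*(h^2 - 10*h + 25) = (h - 5)*(h - 1)*(h + 3)*(h + 4)*(h - 5)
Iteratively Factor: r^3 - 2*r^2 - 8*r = (r - 4)*(r^2 + 2*r) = r*(r - 4)*(r + 2)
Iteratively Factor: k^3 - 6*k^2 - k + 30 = (k + 2)*(k^2 - 8*k + 15) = (k - 5)*(k + 2)*(k - 3)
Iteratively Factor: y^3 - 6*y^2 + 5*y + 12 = (y + 1)*(y^2 - 7*y + 12) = (y - 3)*(y + 1)*(y - 4)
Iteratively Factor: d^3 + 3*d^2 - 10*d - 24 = (d + 2)*(d^2 + d - 12) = (d + 2)*(d + 4)*(d - 3)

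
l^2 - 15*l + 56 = (l - 8)*(l - 7)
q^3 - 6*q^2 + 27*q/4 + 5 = (q - 4)*(q - 5/2)*(q + 1/2)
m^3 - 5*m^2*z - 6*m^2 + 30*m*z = m*(m - 6)*(m - 5*z)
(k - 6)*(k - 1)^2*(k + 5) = k^4 - 3*k^3 - 27*k^2 + 59*k - 30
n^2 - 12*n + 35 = (n - 7)*(n - 5)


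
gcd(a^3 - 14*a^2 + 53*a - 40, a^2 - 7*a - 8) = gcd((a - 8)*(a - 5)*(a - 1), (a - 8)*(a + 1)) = a - 8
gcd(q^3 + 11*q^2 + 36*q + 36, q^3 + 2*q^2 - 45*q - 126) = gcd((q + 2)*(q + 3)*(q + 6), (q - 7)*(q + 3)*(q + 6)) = q^2 + 9*q + 18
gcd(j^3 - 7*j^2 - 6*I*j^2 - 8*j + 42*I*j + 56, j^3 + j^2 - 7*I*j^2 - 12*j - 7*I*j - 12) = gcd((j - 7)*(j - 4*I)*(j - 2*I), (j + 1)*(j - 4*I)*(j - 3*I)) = j - 4*I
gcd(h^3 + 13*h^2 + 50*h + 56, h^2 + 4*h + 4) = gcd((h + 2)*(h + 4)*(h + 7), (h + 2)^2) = h + 2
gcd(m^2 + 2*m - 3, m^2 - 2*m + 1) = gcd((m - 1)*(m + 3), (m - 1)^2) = m - 1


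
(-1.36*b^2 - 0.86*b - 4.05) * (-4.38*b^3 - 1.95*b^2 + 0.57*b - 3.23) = 5.9568*b^5 + 6.4188*b^4 + 18.6408*b^3 + 11.8001*b^2 + 0.4693*b + 13.0815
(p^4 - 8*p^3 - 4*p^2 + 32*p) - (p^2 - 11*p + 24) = p^4 - 8*p^3 - 5*p^2 + 43*p - 24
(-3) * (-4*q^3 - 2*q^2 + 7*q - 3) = 12*q^3 + 6*q^2 - 21*q + 9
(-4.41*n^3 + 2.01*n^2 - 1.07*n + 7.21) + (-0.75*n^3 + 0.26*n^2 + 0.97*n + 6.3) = -5.16*n^3 + 2.27*n^2 - 0.1*n + 13.51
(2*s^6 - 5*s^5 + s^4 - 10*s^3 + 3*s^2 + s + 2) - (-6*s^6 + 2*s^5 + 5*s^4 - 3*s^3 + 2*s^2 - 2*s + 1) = 8*s^6 - 7*s^5 - 4*s^4 - 7*s^3 + s^2 + 3*s + 1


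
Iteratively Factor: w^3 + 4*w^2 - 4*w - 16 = (w + 4)*(w^2 - 4) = (w - 2)*(w + 4)*(w + 2)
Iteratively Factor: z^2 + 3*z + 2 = (z + 1)*(z + 2)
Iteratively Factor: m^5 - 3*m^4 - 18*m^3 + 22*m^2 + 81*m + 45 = (m + 1)*(m^4 - 4*m^3 - 14*m^2 + 36*m + 45) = (m - 3)*(m + 1)*(m^3 - m^2 - 17*m - 15) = (m - 5)*(m - 3)*(m + 1)*(m^2 + 4*m + 3) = (m - 5)*(m - 3)*(m + 1)*(m + 3)*(m + 1)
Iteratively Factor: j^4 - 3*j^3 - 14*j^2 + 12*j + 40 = (j + 2)*(j^3 - 5*j^2 - 4*j + 20) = (j - 5)*(j + 2)*(j^2 - 4) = (j - 5)*(j - 2)*(j + 2)*(j + 2)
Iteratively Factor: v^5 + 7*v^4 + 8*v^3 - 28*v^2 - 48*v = (v + 2)*(v^4 + 5*v^3 - 2*v^2 - 24*v) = (v - 2)*(v + 2)*(v^3 + 7*v^2 + 12*v) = v*(v - 2)*(v + 2)*(v^2 + 7*v + 12) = v*(v - 2)*(v + 2)*(v + 4)*(v + 3)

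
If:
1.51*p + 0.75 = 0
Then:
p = -0.50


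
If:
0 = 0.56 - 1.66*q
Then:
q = 0.34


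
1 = 1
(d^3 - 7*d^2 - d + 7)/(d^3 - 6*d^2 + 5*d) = (d^2 - 6*d - 7)/(d*(d - 5))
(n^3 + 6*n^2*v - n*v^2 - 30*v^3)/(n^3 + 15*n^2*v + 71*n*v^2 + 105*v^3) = (n - 2*v)/(n + 7*v)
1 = 1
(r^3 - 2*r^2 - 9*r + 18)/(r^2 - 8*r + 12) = (r^2 - 9)/(r - 6)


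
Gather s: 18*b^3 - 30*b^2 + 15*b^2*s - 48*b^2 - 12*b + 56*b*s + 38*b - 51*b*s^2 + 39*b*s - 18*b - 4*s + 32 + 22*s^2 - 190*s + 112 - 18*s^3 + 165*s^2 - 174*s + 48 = 18*b^3 - 78*b^2 + 8*b - 18*s^3 + s^2*(187 - 51*b) + s*(15*b^2 + 95*b - 368) + 192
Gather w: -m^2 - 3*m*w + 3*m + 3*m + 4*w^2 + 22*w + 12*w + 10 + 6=-m^2 + 6*m + 4*w^2 + w*(34 - 3*m) + 16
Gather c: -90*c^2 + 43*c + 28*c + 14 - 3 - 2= -90*c^2 + 71*c + 9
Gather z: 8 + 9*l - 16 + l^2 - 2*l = l^2 + 7*l - 8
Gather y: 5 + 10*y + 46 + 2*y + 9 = 12*y + 60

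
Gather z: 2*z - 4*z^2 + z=-4*z^2 + 3*z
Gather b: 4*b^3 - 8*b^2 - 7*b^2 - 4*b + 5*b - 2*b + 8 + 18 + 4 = 4*b^3 - 15*b^2 - b + 30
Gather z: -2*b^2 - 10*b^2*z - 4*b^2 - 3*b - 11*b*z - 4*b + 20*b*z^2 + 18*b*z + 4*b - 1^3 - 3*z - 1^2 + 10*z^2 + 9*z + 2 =-6*b^2 - 3*b + z^2*(20*b + 10) + z*(-10*b^2 + 7*b + 6)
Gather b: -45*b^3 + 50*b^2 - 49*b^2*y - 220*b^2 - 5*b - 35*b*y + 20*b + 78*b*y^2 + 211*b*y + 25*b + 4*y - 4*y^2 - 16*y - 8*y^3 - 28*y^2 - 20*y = -45*b^3 + b^2*(-49*y - 170) + b*(78*y^2 + 176*y + 40) - 8*y^3 - 32*y^2 - 32*y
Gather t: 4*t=4*t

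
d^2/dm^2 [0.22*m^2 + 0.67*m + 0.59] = 0.440000000000000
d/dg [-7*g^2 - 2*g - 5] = -14*g - 2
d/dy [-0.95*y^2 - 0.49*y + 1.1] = -1.9*y - 0.49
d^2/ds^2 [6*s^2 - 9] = 12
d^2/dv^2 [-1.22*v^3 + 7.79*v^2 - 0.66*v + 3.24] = 15.58 - 7.32*v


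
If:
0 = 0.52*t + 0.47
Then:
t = -0.90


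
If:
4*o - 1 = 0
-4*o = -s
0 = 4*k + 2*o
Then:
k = -1/8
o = 1/4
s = 1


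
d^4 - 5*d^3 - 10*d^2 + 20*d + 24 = (d - 6)*(d - 2)*(d + 1)*(d + 2)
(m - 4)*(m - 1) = m^2 - 5*m + 4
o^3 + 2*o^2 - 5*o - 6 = (o - 2)*(o + 1)*(o + 3)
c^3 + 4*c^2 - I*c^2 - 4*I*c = c*(c + 4)*(c - I)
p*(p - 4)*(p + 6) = p^3 + 2*p^2 - 24*p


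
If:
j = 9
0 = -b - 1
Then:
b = -1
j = 9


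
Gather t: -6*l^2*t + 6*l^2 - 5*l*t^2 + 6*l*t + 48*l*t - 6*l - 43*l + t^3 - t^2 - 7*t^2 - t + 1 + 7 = 6*l^2 - 49*l + t^3 + t^2*(-5*l - 8) + t*(-6*l^2 + 54*l - 1) + 8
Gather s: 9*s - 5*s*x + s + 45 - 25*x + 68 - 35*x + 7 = s*(10 - 5*x) - 60*x + 120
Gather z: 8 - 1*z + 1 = 9 - z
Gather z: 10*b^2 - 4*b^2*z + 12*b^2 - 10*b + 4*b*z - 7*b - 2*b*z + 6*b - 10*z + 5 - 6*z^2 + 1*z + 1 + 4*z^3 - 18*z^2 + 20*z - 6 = 22*b^2 - 11*b + 4*z^3 - 24*z^2 + z*(-4*b^2 + 2*b + 11)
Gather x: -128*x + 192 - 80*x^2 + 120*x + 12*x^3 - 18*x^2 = 12*x^3 - 98*x^2 - 8*x + 192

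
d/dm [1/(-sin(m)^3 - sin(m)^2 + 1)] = (3*sin(m) + 2)*sin(m)*cos(m)/(sin(m)^3 + sin(m)^2 - 1)^2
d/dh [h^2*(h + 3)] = 3*h*(h + 2)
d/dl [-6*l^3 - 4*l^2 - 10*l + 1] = -18*l^2 - 8*l - 10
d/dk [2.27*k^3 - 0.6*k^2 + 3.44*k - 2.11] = 6.81*k^2 - 1.2*k + 3.44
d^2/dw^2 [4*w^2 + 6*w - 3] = 8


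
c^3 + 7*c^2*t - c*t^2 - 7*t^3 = (c - t)*(c + t)*(c + 7*t)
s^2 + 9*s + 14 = (s + 2)*(s + 7)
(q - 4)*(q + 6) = q^2 + 2*q - 24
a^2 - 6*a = a*(a - 6)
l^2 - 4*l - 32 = (l - 8)*(l + 4)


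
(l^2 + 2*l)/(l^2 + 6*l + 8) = l/(l + 4)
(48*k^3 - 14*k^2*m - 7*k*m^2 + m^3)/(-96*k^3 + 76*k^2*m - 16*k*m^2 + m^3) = (-3*k - m)/(6*k - m)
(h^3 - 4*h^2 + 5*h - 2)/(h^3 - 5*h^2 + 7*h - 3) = (h - 2)/(h - 3)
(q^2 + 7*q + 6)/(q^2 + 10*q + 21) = (q^2 + 7*q + 6)/(q^2 + 10*q + 21)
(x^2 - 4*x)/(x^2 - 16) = x/(x + 4)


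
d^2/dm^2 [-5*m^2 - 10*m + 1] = -10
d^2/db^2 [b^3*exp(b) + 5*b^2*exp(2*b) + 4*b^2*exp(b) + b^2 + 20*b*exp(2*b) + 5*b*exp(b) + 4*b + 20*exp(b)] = b^3*exp(b) + 20*b^2*exp(2*b) + 10*b^2*exp(b) + 120*b*exp(2*b) + 27*b*exp(b) + 90*exp(2*b) + 38*exp(b) + 2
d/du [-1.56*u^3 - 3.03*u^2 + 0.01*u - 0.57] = -4.68*u^2 - 6.06*u + 0.01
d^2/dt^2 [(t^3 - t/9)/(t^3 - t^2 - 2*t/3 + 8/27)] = 54*(27*t^3 + 72*t^2 + 24*t + 16)/(729*t^6 - 1458*t^5 - 972*t^4 + 2376*t^3 + 864*t^2 - 1152*t - 512)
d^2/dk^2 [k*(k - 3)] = 2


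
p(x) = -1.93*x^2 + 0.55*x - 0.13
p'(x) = 0.55 - 3.86*x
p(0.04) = -0.11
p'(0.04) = 0.40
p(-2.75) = -16.24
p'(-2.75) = 11.16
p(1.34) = -2.86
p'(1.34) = -4.62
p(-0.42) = -0.70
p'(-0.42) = 2.17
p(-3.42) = -24.59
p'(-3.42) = 13.75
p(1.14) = -2.01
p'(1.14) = -3.85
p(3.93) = -27.78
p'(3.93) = -14.62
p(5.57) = -56.94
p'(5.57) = -20.95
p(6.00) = -66.31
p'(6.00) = -22.61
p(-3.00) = -19.15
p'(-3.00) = 12.13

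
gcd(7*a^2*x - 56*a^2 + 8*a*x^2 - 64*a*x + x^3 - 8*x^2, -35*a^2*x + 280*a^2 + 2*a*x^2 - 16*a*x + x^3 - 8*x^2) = 7*a*x - 56*a + x^2 - 8*x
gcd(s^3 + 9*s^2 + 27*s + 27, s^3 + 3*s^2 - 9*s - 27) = s^2 + 6*s + 9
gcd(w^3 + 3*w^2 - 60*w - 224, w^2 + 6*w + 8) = w + 4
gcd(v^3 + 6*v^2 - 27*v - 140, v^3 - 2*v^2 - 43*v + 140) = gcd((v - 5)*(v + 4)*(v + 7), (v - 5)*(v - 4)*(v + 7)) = v^2 + 2*v - 35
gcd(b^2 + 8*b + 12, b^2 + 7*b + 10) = b + 2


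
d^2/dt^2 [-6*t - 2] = 0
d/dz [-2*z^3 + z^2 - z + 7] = -6*z^2 + 2*z - 1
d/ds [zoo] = 0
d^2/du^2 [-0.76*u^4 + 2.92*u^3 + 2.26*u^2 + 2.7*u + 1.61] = -9.12*u^2 + 17.52*u + 4.52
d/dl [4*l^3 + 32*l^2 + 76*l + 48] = 12*l^2 + 64*l + 76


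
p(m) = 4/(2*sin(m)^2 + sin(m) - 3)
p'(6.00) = 0.05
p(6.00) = -1.28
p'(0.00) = -0.44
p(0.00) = -1.33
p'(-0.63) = 0.52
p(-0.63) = -1.38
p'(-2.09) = -0.88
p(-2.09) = -1.69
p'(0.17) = -0.86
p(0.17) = -1.44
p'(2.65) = 2.35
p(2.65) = -1.92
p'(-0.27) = 0.03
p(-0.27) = -1.28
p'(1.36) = -341.60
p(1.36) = -36.46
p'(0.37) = -1.61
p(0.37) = -1.68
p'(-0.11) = -0.23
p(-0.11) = -1.30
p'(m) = 4*(-4*sin(m)*cos(m) - cos(m))/(2*sin(m)^2 + sin(m) - 3)^2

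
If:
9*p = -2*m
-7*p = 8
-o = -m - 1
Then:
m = 36/7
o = 43/7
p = -8/7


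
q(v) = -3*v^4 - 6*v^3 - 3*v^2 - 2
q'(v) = -12*v^3 - 18*v^2 - 6*v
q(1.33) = -30.81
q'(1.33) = -68.05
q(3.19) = -537.96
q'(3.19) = -591.85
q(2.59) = -261.36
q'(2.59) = -344.77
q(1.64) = -58.24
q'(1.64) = -111.18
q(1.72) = -67.66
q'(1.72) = -124.63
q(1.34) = -31.50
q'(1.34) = -69.23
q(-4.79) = -990.71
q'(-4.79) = 934.57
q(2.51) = -234.85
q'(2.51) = -318.22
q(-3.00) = -110.00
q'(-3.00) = 180.00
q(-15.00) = -132302.00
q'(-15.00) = 36540.00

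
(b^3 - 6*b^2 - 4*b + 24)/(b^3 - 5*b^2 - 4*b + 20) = (b - 6)/(b - 5)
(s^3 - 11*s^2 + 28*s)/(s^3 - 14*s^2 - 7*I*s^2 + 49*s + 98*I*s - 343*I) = s*(s - 4)/(s^2 - 7*s*(1 + I) + 49*I)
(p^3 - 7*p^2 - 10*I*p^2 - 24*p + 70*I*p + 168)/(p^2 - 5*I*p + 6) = (p^2 - p*(7 + 4*I) + 28*I)/(p + I)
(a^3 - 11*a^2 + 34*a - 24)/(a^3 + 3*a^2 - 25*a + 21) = (a^2 - 10*a + 24)/(a^2 + 4*a - 21)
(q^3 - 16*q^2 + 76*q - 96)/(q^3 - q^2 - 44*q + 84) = (q - 8)/(q + 7)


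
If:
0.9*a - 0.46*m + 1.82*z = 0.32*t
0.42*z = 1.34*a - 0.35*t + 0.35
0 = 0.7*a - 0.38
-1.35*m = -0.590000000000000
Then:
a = 0.54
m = 0.44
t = 2.70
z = 0.32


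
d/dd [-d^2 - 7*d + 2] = -2*d - 7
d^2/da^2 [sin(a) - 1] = -sin(a)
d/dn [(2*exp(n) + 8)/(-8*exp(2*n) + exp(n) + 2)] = 2*((exp(n) + 4)*(16*exp(n) - 1) - 8*exp(2*n) + exp(n) + 2)*exp(n)/(-8*exp(2*n) + exp(n) + 2)^2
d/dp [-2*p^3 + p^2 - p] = -6*p^2 + 2*p - 1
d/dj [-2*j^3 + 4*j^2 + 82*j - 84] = -6*j^2 + 8*j + 82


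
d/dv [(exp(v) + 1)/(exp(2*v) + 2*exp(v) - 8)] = (-2*(exp(v) + 1)^2 + exp(2*v) + 2*exp(v) - 8)*exp(v)/(exp(2*v) + 2*exp(v) - 8)^2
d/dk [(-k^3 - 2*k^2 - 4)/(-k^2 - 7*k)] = (k^4 + 14*k^3 + 14*k^2 - 8*k - 28)/(k^2*(k^2 + 14*k + 49))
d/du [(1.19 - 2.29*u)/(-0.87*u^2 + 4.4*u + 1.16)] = (-1.9923*u^2 + 2.0706*u - 7.8924)/(0.7569*u^4 - 7.656*u^3 + 17.3416*u^2 + 10.208*u + 1.3456)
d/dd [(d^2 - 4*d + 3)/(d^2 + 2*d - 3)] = 6/(d^2 + 6*d + 9)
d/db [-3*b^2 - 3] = -6*b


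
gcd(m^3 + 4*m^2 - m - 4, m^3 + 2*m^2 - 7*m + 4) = m^2 + 3*m - 4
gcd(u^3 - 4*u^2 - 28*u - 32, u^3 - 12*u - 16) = u^2 + 4*u + 4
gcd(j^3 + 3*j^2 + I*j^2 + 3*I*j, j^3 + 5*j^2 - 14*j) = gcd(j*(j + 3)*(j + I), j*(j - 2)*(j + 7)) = j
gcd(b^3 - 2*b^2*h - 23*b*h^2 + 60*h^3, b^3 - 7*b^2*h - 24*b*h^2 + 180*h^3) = b + 5*h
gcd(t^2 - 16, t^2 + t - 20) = t - 4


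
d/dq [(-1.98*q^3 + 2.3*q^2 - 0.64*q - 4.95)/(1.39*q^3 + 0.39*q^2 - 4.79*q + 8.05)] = (1.77635683940025e-15*q^5 - 3.9692*q^4 + 20.7476*q^3 - 37.9429*q^2 + 40.891*q - 28.8625)/(1.9321*q^6 + 1.0842*q^5 - 13.1641*q^4 + 18.6428*q^3 + 29.2231*q^2 - 77.119*q + 64.8025)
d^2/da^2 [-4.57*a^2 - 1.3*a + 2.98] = -9.14000000000000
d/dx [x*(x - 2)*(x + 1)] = 3*x^2 - 2*x - 2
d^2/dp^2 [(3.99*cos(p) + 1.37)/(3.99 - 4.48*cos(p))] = 0.0111215663720845*(-4.26325641456066e-14*cos(p)^3 + 98.818496*cos(p)^2 + 88.010223*cos(p) - 197.636992)/(1.0*cos(p) - 0.890625)^3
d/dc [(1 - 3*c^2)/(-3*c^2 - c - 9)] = (3*c^2 + 60*c + 1)/(9*c^4 + 6*c^3 + 55*c^2 + 18*c + 81)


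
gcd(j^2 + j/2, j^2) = j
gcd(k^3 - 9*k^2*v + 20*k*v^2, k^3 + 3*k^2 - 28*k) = k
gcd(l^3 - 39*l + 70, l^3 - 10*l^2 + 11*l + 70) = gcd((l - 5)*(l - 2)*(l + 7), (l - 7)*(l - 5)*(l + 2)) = l - 5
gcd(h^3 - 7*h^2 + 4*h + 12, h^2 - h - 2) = h^2 - h - 2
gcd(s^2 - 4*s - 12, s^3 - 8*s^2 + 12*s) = s - 6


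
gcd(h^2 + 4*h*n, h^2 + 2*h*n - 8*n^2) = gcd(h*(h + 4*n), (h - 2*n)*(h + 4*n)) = h + 4*n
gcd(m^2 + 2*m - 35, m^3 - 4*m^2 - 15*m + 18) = 1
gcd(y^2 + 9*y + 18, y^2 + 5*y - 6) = y + 6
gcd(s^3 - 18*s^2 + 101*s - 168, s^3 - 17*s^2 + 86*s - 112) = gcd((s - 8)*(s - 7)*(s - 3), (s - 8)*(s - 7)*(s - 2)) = s^2 - 15*s + 56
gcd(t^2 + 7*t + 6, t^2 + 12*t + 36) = t + 6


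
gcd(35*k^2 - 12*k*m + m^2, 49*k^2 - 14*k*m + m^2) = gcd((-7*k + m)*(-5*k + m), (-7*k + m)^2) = 7*k - m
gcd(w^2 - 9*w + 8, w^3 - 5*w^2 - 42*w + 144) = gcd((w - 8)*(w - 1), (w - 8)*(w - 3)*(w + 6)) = w - 8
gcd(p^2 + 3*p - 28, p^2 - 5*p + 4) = p - 4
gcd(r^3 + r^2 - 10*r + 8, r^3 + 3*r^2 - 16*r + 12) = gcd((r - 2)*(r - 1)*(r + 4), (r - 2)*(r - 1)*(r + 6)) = r^2 - 3*r + 2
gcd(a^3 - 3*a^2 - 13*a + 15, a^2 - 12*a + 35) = a - 5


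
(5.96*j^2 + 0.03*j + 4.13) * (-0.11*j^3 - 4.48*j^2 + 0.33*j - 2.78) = -0.6556*j^5 - 26.7041*j^4 + 1.3781*j^3 - 35.0613*j^2 + 1.2795*j - 11.4814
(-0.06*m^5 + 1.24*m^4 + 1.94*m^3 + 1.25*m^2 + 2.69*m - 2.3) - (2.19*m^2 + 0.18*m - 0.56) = -0.06*m^5 + 1.24*m^4 + 1.94*m^3 - 0.94*m^2 + 2.51*m - 1.74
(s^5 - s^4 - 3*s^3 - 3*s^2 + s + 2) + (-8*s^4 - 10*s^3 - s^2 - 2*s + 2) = s^5 - 9*s^4 - 13*s^3 - 4*s^2 - s + 4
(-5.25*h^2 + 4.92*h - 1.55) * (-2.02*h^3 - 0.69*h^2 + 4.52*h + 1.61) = 10.605*h^5 - 6.3159*h^4 - 23.9938*h^3 + 14.8554*h^2 + 0.915200000000001*h - 2.4955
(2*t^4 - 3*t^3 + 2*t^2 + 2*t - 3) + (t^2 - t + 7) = 2*t^4 - 3*t^3 + 3*t^2 + t + 4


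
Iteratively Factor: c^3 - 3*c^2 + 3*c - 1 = (c - 1)*(c^2 - 2*c + 1) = (c - 1)^2*(c - 1)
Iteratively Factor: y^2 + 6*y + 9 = (y + 3)*(y + 3)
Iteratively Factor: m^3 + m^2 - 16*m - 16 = (m - 4)*(m^2 + 5*m + 4) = (m - 4)*(m + 1)*(m + 4)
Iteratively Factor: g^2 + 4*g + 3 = (g + 1)*(g + 3)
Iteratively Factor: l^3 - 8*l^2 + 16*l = (l)*(l^2 - 8*l + 16) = l*(l - 4)*(l - 4)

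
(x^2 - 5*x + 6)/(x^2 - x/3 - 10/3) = 3*(x - 3)/(3*x + 5)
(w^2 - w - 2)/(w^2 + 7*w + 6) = (w - 2)/(w + 6)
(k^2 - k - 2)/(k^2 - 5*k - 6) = (k - 2)/(k - 6)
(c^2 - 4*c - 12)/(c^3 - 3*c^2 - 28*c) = (-c^2 + 4*c + 12)/(c*(-c^2 + 3*c + 28))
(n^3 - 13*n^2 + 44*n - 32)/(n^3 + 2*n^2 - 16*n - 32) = (n^2 - 9*n + 8)/(n^2 + 6*n + 8)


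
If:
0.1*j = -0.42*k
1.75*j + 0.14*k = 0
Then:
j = 0.00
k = 0.00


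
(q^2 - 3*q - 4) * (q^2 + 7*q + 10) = q^4 + 4*q^3 - 15*q^2 - 58*q - 40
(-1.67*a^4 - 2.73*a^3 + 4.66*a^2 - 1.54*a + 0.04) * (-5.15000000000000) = 8.6005*a^4 + 14.0595*a^3 - 23.999*a^2 + 7.931*a - 0.206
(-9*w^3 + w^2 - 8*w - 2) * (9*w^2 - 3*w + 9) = -81*w^5 + 36*w^4 - 156*w^3 + 15*w^2 - 66*w - 18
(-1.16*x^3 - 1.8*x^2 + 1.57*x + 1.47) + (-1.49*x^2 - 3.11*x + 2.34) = -1.16*x^3 - 3.29*x^2 - 1.54*x + 3.81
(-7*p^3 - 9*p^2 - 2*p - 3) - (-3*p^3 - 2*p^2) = -4*p^3 - 7*p^2 - 2*p - 3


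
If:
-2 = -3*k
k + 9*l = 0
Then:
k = 2/3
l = -2/27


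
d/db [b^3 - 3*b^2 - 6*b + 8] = 3*b^2 - 6*b - 6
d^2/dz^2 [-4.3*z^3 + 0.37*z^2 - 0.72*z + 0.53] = 0.74 - 25.8*z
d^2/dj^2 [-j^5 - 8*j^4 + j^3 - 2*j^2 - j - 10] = -20*j^3 - 96*j^2 + 6*j - 4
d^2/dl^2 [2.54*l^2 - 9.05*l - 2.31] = 5.08000000000000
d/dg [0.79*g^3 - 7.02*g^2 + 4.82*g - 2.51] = 2.37*g^2 - 14.04*g + 4.82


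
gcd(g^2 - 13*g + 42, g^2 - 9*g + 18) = g - 6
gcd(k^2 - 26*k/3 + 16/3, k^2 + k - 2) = 1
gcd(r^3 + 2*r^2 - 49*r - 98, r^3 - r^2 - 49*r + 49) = r^2 - 49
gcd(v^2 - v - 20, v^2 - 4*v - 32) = v + 4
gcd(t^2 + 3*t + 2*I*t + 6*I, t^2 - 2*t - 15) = t + 3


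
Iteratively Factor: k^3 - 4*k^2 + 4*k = (k - 2)*(k^2 - 2*k) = k*(k - 2)*(k - 2)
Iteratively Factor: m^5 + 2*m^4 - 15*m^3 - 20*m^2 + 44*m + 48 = (m + 4)*(m^4 - 2*m^3 - 7*m^2 + 8*m + 12) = (m + 1)*(m + 4)*(m^3 - 3*m^2 - 4*m + 12) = (m - 2)*(m + 1)*(m + 4)*(m^2 - m - 6) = (m - 2)*(m + 1)*(m + 2)*(m + 4)*(m - 3)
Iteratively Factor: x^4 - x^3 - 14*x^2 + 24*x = (x + 4)*(x^3 - 5*x^2 + 6*x) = x*(x + 4)*(x^2 - 5*x + 6) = x*(x - 2)*(x + 4)*(x - 3)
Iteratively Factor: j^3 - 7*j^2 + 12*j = (j - 4)*(j^2 - 3*j) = j*(j - 4)*(j - 3)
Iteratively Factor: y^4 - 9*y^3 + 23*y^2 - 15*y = (y - 1)*(y^3 - 8*y^2 + 15*y) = (y - 3)*(y - 1)*(y^2 - 5*y) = (y - 5)*(y - 3)*(y - 1)*(y)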